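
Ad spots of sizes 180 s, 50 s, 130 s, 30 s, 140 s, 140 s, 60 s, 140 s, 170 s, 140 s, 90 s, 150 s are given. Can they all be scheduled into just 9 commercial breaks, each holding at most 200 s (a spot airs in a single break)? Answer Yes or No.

A valid assignment using 9 commercial breaks:
  break 1: 180 = 180
  break 2: 170 + 30 = 200
  break 3: 150 + 50 = 200
  break 4: 140 + 60 = 200
  break 5: 140 = 140
  break 6: 140 = 140
  break 7: 140 = 140
  break 8: 130 = 130
  break 9: 90 = 90
Every load is within 200 s, so 9 commercial breaks suffice.

Yes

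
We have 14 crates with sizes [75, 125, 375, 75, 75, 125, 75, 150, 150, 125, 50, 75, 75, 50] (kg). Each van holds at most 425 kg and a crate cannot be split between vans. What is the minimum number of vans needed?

4

Total = 375 + 150 + 150 + 125 + 125 + 125 + 75 + 75 + 75 + 75 + 75 + 75 + 50 + 50 = 1600 kg.
Lower bound: ⌈1600/425⌉ = 4 vans.
A packing using 4 vans:
  van 1: 375 + 50 = 425
  van 2: 150 + 150 + 125 = 425
  van 3: 125 + 125 + 75 + 75 = 400
  van 4: 75 + 75 + 75 + 75 + 50 = 350
This matches the lower bound, so 4 is optimal.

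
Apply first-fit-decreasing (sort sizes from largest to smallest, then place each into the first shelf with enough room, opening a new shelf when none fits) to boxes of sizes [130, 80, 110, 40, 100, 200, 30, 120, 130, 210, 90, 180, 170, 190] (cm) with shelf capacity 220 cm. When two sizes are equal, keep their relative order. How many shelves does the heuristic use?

Sorted descending: 210, 200, 190, 180, 170, 130, 130, 120, 110, 100, 90, 80, 40, 30.
  210 → shelf 1 (new)  [load 210/220]
  200 → shelf 2 (new)  [load 200/220]
  190 → shelf 3 (new)  [load 190/220]
  180 → shelf 4 (new)  [load 180/220]
  170 → shelf 5 (new)  [load 170/220]
  130 → shelf 6 (new)  [load 130/220]
  130 → shelf 7 (new)  [load 130/220]
  120 → shelf 8 (new)  [load 120/220]
  110 → shelf 9 (new)  [load 110/220]
  100 → shelf 8  [load 220/220]
  90 → shelf 6  [load 220/220]
  80 → shelf 7  [load 210/220]
  40 → shelf 4  [load 220/220]
  30 → shelf 3  [load 220/220]
9 shelves opened.

9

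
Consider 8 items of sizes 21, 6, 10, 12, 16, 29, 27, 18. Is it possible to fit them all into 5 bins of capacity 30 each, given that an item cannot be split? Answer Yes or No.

A valid assignment using 5 bins:
  bin 1: 29 = 29
  bin 2: 27 = 27
  bin 3: 21 + 6 = 27
  bin 4: 18 + 12 = 30
  bin 5: 16 + 10 = 26
Every load is within 30, so 5 bins suffice.

Yes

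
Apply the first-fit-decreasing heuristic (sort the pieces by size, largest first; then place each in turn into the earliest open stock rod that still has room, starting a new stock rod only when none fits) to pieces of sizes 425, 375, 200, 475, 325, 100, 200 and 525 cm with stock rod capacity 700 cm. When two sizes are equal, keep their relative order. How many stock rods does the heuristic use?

4

Sorted descending: 525, 475, 425, 375, 325, 200, 200, 100.
  525 → stock rod 1 (new)  [load 525/700]
  475 → stock rod 2 (new)  [load 475/700]
  425 → stock rod 3 (new)  [load 425/700]
  375 → stock rod 4 (new)  [load 375/700]
  325 → stock rod 4  [load 700/700]
  200 → stock rod 2  [load 675/700]
  200 → stock rod 3  [load 625/700]
  100 → stock rod 1  [load 625/700]
4 stock rods opened.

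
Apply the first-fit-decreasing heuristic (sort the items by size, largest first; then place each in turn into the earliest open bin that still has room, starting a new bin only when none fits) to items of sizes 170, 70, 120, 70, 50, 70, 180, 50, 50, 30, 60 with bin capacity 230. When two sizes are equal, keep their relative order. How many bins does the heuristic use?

5

Sorted descending: 180, 170, 120, 70, 70, 70, 60, 50, 50, 50, 30.
  180 → bin 1 (new)  [load 180/230]
  170 → bin 2 (new)  [load 170/230]
  120 → bin 3 (new)  [load 120/230]
  70 → bin 3  [load 190/230]
  70 → bin 4 (new)  [load 70/230]
  70 → bin 4  [load 140/230]
  60 → bin 2  [load 230/230]
  50 → bin 1  [load 230/230]
  50 → bin 4  [load 190/230]
  50 → bin 5 (new)  [load 50/230]
  30 → bin 3  [load 220/230]
5 bins opened.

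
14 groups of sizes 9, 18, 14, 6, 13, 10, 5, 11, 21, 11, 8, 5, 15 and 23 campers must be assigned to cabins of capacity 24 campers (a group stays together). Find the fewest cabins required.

8

Total = 23 + 21 + 18 + 15 + 14 + 13 + 11 + 11 + 10 + 9 + 8 + 6 + 5 + 5 = 169 campers.
Lower bound: ⌈169/24⌉ = 8 cabins.
A packing using 8 cabins:
  cabin 1: 23 = 23
  cabin 2: 21 = 21
  cabin 3: 18 + 6 = 24
  cabin 4: 15 + 9 = 24
  cabin 5: 14 + 10 = 24
  cabin 6: 13 + 11 = 24
  cabin 7: 11 + 8 + 5 = 24
  cabin 8: 5 = 5
This matches the lower bound, so 8 is optimal.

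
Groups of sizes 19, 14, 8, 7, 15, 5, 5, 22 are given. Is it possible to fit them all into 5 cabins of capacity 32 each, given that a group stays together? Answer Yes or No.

A valid assignment using 4 cabins:
  cabin 1: 22 + 8 = 30
  cabin 2: 19 + 7 + 5 = 31
  cabin 3: 15 + 14 = 29
  cabin 4: 5 = 5
That uses only 4 ≤ 5, so 5 cabins are enough.

Yes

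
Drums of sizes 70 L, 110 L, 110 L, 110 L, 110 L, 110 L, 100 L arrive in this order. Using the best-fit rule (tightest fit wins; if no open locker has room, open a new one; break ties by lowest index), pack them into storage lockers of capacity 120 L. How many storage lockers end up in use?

7

  70 → locker 1 (new)  [load 70/120]
  110 → locker 2 (new)  [load 110/120]
  110 → locker 3 (new)  [load 110/120]
  110 → locker 4 (new)  [load 110/120]
  110 → locker 5 (new)  [load 110/120]
  110 → locker 6 (new)  [load 110/120]
  100 → locker 7 (new)  [load 100/120]
7 storage lockers opened.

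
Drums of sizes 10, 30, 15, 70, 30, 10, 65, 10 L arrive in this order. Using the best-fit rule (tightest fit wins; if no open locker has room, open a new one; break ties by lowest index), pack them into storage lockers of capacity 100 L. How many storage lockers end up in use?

3

  10 → locker 1 (new)  [load 10/100]
  30 → locker 1  [load 40/100]
  15 → locker 1  [load 55/100]
  70 → locker 2 (new)  [load 70/100]
  30 → locker 2  [load 100/100]
  10 → locker 1  [load 65/100]
  65 → locker 3 (new)  [load 65/100]
  10 → locker 1  [load 75/100]
3 storage lockers opened.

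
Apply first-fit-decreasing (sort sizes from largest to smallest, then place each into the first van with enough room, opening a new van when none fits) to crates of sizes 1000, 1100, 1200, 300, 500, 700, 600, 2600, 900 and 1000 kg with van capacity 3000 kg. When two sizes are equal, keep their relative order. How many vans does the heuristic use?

4

Sorted descending: 2600, 1200, 1100, 1000, 1000, 900, 700, 600, 500, 300.
  2600 → van 1 (new)  [load 2600/3000]
  1200 → van 2 (new)  [load 1200/3000]
  1100 → van 2  [load 2300/3000]
  1000 → van 3 (new)  [load 1000/3000]
  1000 → van 3  [load 2000/3000]
  900 → van 3  [load 2900/3000]
  700 → van 2  [load 3000/3000]
  600 → van 4 (new)  [load 600/3000]
  500 → van 4  [load 1100/3000]
  300 → van 1  [load 2900/3000]
4 vans opened.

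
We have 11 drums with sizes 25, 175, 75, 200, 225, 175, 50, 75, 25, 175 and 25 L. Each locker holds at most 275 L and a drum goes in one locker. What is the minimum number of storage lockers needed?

Total = 225 + 200 + 175 + 175 + 175 + 75 + 75 + 50 + 25 + 25 + 25 = 1225 L.
Lower bound: ⌈1225/275⌉ = 5 storage lockers.
A packing using 5 storage lockers:
  locker 1: 225 + 50 = 275
  locker 2: 200 + 75 = 275
  locker 3: 175 + 75 + 25 = 275
  locker 4: 175 + 25 + 25 = 225
  locker 5: 175 = 175
This matches the lower bound, so 5 is optimal.

5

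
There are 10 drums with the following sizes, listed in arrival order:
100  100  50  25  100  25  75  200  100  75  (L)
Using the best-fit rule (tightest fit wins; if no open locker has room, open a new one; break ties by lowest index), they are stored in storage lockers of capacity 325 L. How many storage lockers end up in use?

3

  100 → locker 1 (new)  [load 100/325]
  100 → locker 1  [load 200/325]
  50 → locker 1  [load 250/325]
  25 → locker 1  [load 275/325]
  100 → locker 2 (new)  [load 100/325]
  25 → locker 1  [load 300/325]
  75 → locker 2  [load 175/325]
  200 → locker 3 (new)  [load 200/325]
  100 → locker 3  [load 300/325]
  75 → locker 2  [load 250/325]
3 storage lockers opened.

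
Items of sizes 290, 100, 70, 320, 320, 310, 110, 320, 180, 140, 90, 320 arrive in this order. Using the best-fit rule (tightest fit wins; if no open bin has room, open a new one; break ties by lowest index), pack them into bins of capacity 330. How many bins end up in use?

  290 → bin 1 (new)  [load 290/330]
  100 → bin 2 (new)  [load 100/330]
  70 → bin 2  [load 170/330]
  320 → bin 3 (new)  [load 320/330]
  320 → bin 4 (new)  [load 320/330]
  310 → bin 5 (new)  [load 310/330]
  110 → bin 2  [load 280/330]
  320 → bin 6 (new)  [load 320/330]
  180 → bin 7 (new)  [load 180/330]
  140 → bin 7  [load 320/330]
  90 → bin 8 (new)  [load 90/330]
  320 → bin 9 (new)  [load 320/330]
9 bins opened.

9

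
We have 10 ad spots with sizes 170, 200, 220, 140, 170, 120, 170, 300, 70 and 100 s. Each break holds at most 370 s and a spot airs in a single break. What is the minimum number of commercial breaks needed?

5

Total = 300 + 220 + 200 + 170 + 170 + 170 + 140 + 120 + 100 + 70 = 1660 s.
Lower bound: ⌈1660/370⌉ = 5 commercial breaks.
A packing using 5 commercial breaks:
  break 1: 300 + 70 = 370
  break 2: 220 + 140 = 360
  break 3: 200 + 170 = 370
  break 4: 170 + 170 = 340
  break 5: 120 + 100 = 220
This matches the lower bound, so 5 is optimal.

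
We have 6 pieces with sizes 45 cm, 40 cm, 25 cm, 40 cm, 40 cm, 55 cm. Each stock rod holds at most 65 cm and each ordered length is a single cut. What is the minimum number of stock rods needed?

Total = 55 + 45 + 40 + 40 + 40 + 25 = 245 cm.
Lower bound: ⌈245/65⌉ = 4 stock rods.
Also, 5 pieces each exceed 65/2 cm, and no two of those can share a stock rod, so at least 5 stock rods are needed.
A packing using 5 stock rods:
  stock rod 1: 55 = 55
  stock rod 2: 45 = 45
  stock rod 3: 40 + 25 = 65
  stock rod 4: 40 = 40
  stock rod 5: 40 = 40
This matches the lower bound, so 5 is optimal.

5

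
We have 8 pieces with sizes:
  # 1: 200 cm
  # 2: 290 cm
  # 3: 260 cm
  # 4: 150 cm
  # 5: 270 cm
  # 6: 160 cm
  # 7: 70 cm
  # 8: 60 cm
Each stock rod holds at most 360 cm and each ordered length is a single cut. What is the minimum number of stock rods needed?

5

Total = 290 + 270 + 260 + 200 + 160 + 150 + 70 + 60 = 1460 cm.
Lower bound: ⌈1460/360⌉ = 5 stock rods.
A packing using 5 stock rods:
  stock rod 1: 290 + 70 = 360
  stock rod 2: 270 + 60 = 330
  stock rod 3: 260 = 260
  stock rod 4: 200 + 160 = 360
  stock rod 5: 150 = 150
This matches the lower bound, so 5 is optimal.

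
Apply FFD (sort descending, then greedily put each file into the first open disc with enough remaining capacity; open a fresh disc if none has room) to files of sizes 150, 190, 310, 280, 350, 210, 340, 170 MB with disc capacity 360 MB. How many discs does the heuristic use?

6

Sorted descending: 350, 340, 310, 280, 210, 190, 170, 150.
  350 → disc 1 (new)  [load 350/360]
  340 → disc 2 (new)  [load 340/360]
  310 → disc 3 (new)  [load 310/360]
  280 → disc 4 (new)  [load 280/360]
  210 → disc 5 (new)  [load 210/360]
  190 → disc 6 (new)  [load 190/360]
  170 → disc 6  [load 360/360]
  150 → disc 5  [load 360/360]
6 discs opened.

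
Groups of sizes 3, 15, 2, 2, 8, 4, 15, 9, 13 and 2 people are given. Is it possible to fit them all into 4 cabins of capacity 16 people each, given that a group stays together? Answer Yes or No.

Total = 73 people; ⌈73/16⌉ = 5.
At least 5 cabins are required, but only 4 are allowed.

No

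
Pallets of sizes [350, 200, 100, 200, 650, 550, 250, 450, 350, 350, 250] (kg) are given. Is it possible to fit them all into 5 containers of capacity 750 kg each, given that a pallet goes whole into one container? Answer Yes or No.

Total = 3700 kg; ⌈3700/750⌉ = 5.
The bound of 5 does not rule out 5, but exhaustive search shows no assignment into 5 containers of capacity 750 kg exists — the minimum is 6.

No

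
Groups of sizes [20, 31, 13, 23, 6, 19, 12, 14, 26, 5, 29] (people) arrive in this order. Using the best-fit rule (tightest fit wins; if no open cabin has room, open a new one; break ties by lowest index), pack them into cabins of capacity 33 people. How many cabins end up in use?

7

  20 → cabin 1 (new)  [load 20/33]
  31 → cabin 2 (new)  [load 31/33]
  13 → cabin 1  [load 33/33]
  23 → cabin 3 (new)  [load 23/33]
  6 → cabin 3  [load 29/33]
  19 → cabin 4 (new)  [load 19/33]
  12 → cabin 4  [load 31/33]
  14 → cabin 5 (new)  [load 14/33]
  26 → cabin 6 (new)  [load 26/33]
  5 → cabin 6  [load 31/33]
  29 → cabin 7 (new)  [load 29/33]
7 cabins opened.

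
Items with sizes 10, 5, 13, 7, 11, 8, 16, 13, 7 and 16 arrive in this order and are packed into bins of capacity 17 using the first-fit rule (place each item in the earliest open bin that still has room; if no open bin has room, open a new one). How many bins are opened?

8

  10 → bin 1 (new)  [load 10/17]
  5 → bin 1  [load 15/17]
  13 → bin 2 (new)  [load 13/17]
  7 → bin 3 (new)  [load 7/17]
  11 → bin 4 (new)  [load 11/17]
  8 → bin 3  [load 15/17]
  16 → bin 5 (new)  [load 16/17]
  13 → bin 6 (new)  [load 13/17]
  7 → bin 7 (new)  [load 7/17]
  16 → bin 8 (new)  [load 16/17]
8 bins opened.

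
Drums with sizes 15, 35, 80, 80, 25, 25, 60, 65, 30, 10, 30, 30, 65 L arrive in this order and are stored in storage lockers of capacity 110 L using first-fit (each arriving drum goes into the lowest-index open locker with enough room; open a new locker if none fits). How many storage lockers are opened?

6

  15 → locker 1 (new)  [load 15/110]
  35 → locker 1  [load 50/110]
  80 → locker 2 (new)  [load 80/110]
  80 → locker 3 (new)  [load 80/110]
  25 → locker 1  [load 75/110]
  25 → locker 1  [load 100/110]
  60 → locker 4 (new)  [load 60/110]
  65 → locker 5 (new)  [load 65/110]
  30 → locker 2  [load 110/110]
  10 → locker 1  [load 110/110]
  30 → locker 3  [load 110/110]
  30 → locker 4  [load 90/110]
  65 → locker 6 (new)  [load 65/110]
6 storage lockers opened.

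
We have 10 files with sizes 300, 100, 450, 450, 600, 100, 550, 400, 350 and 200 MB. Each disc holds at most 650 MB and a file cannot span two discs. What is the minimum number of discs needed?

6

Total = 600 + 550 + 450 + 450 + 400 + 350 + 300 + 200 + 100 + 100 = 3500 MB.
Lower bound: ⌈3500/650⌉ = 6 discs.
A packing using 6 discs:
  disc 1: 600 = 600
  disc 2: 550 + 100 = 650
  disc 3: 450 + 200 = 650
  disc 4: 450 + 100 = 550
  disc 5: 400 = 400
  disc 6: 350 + 300 = 650
This matches the lower bound, so 6 is optimal.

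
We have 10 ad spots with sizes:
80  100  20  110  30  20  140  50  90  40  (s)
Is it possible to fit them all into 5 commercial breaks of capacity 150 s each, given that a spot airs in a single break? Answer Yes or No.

A valid assignment using 5 commercial breaks:
  break 1: 140 = 140
  break 2: 110 + 40 = 150
  break 3: 100 + 50 = 150
  break 4: 90 + 30 + 20 = 140
  break 5: 80 + 20 = 100
Every load is within 150 s, so 5 commercial breaks suffice.

Yes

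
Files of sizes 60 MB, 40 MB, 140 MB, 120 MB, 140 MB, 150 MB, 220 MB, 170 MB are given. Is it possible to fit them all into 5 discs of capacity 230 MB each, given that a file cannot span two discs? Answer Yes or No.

No

Total = 1040 MB; ⌈1040/230⌉ = 5.
6 files each exceed half the capacity and cannot share a disc, forcing at least 6 discs.
At least 6 discs are required, but only 5 are allowed.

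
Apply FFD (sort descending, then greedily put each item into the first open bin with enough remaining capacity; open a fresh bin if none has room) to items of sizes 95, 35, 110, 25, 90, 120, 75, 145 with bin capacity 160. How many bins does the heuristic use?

6

Sorted descending: 145, 120, 110, 95, 90, 75, 35, 25.
  145 → bin 1 (new)  [load 145/160]
  120 → bin 2 (new)  [load 120/160]
  110 → bin 3 (new)  [load 110/160]
  95 → bin 4 (new)  [load 95/160]
  90 → bin 5 (new)  [load 90/160]
  75 → bin 6 (new)  [load 75/160]
  35 → bin 2  [load 155/160]
  25 → bin 3  [load 135/160]
6 bins opened.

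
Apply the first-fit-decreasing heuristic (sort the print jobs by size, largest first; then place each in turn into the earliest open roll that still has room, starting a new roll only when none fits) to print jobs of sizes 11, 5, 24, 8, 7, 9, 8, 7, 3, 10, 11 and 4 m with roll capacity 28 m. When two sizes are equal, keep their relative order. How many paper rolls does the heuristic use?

Sorted descending: 24, 11, 11, 10, 9, 8, 8, 7, 7, 5, 4, 3.
  24 → roll 1 (new)  [load 24/28]
  11 → roll 2 (new)  [load 11/28]
  11 → roll 2  [load 22/28]
  10 → roll 3 (new)  [load 10/28]
  9 → roll 3  [load 19/28]
  8 → roll 3  [load 27/28]
  8 → roll 4 (new)  [load 8/28]
  7 → roll 4  [load 15/28]
  7 → roll 4  [load 22/28]
  5 → roll 2  [load 27/28]
  4 → roll 1  [load 28/28]
  3 → roll 4  [load 25/28]
4 paper rolls opened.

4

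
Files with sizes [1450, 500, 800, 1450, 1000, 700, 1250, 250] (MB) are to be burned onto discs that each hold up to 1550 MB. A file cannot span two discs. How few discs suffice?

5

Total = 1450 + 1450 + 1250 + 1000 + 800 + 700 + 500 + 250 = 7400 MB.
Lower bound: ⌈7400/1550⌉ = 5 discs.
A packing using 5 discs:
  disc 1: 1450 = 1450
  disc 2: 1450 = 1450
  disc 3: 1250 + 250 = 1500
  disc 4: 1000 + 500 = 1500
  disc 5: 800 + 700 = 1500
This matches the lower bound, so 5 is optimal.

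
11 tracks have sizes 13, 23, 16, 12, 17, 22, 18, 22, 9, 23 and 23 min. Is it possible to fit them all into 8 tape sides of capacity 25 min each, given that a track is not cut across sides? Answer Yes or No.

No

Total = 198 min; ⌈198/25⌉ = 8.
9 tracks each exceed half the capacity and cannot share a side, forcing at least 9 tape sides.
At least 9 tape sides are required, but only 8 are allowed.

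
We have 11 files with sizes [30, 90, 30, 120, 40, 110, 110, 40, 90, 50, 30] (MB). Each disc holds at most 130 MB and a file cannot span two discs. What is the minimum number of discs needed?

Total = 120 + 110 + 110 + 90 + 90 + 50 + 40 + 40 + 30 + 30 + 30 = 740 MB.
Lower bound: ⌈740/130⌉ = 6 discs.
A packing using 7 discs:
  disc 1: 120 = 120
  disc 2: 110 = 110
  disc 3: 110 = 110
  disc 4: 90 + 40 = 130
  disc 5: 90 + 40 = 130
  disc 6: 50 + 30 + 30 = 110
  disc 7: 30 = 30
No arrangement into 6 discs stays within capacity, so 7 is optimal.

7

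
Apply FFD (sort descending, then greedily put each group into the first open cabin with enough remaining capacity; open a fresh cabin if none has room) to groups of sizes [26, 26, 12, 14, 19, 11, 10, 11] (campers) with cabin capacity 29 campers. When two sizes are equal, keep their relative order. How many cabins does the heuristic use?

5

Sorted descending: 26, 26, 19, 14, 12, 11, 11, 10.
  26 → cabin 1 (new)  [load 26/29]
  26 → cabin 2 (new)  [load 26/29]
  19 → cabin 3 (new)  [load 19/29]
  14 → cabin 4 (new)  [load 14/29]
  12 → cabin 4  [load 26/29]
  11 → cabin 5 (new)  [load 11/29]
  11 → cabin 5  [load 22/29]
  10 → cabin 3  [load 29/29]
5 cabins opened.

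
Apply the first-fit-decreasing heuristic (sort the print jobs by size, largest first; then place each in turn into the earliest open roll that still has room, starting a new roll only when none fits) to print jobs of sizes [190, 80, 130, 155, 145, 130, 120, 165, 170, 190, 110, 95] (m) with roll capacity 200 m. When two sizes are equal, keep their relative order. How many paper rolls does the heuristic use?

11

Sorted descending: 190, 190, 170, 165, 155, 145, 130, 130, 120, 110, 95, 80.
  190 → roll 1 (new)  [load 190/200]
  190 → roll 2 (new)  [load 190/200]
  170 → roll 3 (new)  [load 170/200]
  165 → roll 4 (new)  [load 165/200]
  155 → roll 5 (new)  [load 155/200]
  145 → roll 6 (new)  [load 145/200]
  130 → roll 7 (new)  [load 130/200]
  130 → roll 8 (new)  [load 130/200]
  120 → roll 9 (new)  [load 120/200]
  110 → roll 10 (new)  [load 110/200]
  95 → roll 11 (new)  [load 95/200]
  80 → roll 9  [load 200/200]
11 paper rolls opened.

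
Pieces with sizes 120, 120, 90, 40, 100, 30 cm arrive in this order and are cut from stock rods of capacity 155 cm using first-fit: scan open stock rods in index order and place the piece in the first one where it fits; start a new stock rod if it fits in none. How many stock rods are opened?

  120 → stock rod 1 (new)  [load 120/155]
  120 → stock rod 2 (new)  [load 120/155]
  90 → stock rod 3 (new)  [load 90/155]
  40 → stock rod 3  [load 130/155]
  100 → stock rod 4 (new)  [load 100/155]
  30 → stock rod 1  [load 150/155]
4 stock rods opened.

4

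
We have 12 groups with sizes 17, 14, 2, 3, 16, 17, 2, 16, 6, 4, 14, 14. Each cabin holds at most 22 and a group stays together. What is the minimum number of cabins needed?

7

Total = 17 + 17 + 16 + 16 + 14 + 14 + 14 + 6 + 4 + 3 + 2 + 2 = 125.
Lower bound: ⌈125/22⌉ = 6 cabins.
Also, 7 groups each exceed 11, and no two of those can share a cabin, so at least 7 cabins are needed.
A packing using 7 cabins:
  cabin 1: 17 + 4 = 21
  cabin 2: 17 + 3 + 2 = 22
  cabin 3: 16 + 6 = 22
  cabin 4: 16 + 2 = 18
  cabin 5: 14 = 14
  cabin 6: 14 = 14
  cabin 7: 14 = 14
This matches the lower bound, so 7 is optimal.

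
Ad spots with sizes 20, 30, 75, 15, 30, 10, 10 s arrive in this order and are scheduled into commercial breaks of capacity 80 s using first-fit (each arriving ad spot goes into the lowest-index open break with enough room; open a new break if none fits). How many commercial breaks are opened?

3

  20 → break 1 (new)  [load 20/80]
  30 → break 1  [load 50/80]
  75 → break 2 (new)  [load 75/80]
  15 → break 1  [load 65/80]
  30 → break 3 (new)  [load 30/80]
  10 → break 1  [load 75/80]
  10 → break 3  [load 40/80]
3 commercial breaks opened.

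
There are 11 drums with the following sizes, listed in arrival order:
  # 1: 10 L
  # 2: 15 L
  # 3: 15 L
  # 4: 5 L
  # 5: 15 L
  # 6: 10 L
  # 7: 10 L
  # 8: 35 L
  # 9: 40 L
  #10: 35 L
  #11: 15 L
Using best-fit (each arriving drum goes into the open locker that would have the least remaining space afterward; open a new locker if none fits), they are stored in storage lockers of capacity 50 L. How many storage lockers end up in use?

  10 → locker 1 (new)  [load 10/50]
  15 → locker 1  [load 25/50]
  15 → locker 1  [load 40/50]
  5 → locker 1  [load 45/50]
  15 → locker 2 (new)  [load 15/50]
  10 → locker 2  [load 25/50]
  10 → locker 2  [load 35/50]
  35 → locker 3 (new)  [load 35/50]
  40 → locker 4 (new)  [load 40/50]
  35 → locker 5 (new)  [load 35/50]
  15 → locker 2  [load 50/50]
5 storage lockers opened.

5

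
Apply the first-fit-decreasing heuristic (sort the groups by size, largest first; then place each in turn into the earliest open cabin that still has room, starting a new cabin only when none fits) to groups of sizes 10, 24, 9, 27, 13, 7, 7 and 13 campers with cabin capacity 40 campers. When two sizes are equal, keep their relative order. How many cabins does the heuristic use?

3

Sorted descending: 27, 24, 13, 13, 10, 9, 7, 7.
  27 → cabin 1 (new)  [load 27/40]
  24 → cabin 2 (new)  [load 24/40]
  13 → cabin 1  [load 40/40]
  13 → cabin 2  [load 37/40]
  10 → cabin 3 (new)  [load 10/40]
  9 → cabin 3  [load 19/40]
  7 → cabin 3  [load 26/40]
  7 → cabin 3  [load 33/40]
3 cabins opened.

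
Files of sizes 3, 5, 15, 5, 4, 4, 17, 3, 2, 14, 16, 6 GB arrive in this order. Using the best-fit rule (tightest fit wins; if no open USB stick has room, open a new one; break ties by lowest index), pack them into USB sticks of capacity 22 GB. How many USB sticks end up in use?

  3 → USB stick 1 (new)  [load 3/22]
  5 → USB stick 1  [load 8/22]
  15 → USB stick 2 (new)  [load 15/22]
  5 → USB stick 2  [load 20/22]
  4 → USB stick 1  [load 12/22]
  4 → USB stick 1  [load 16/22]
  17 → USB stick 3 (new)  [load 17/22]
  3 → USB stick 3  [load 20/22]
  2 → USB stick 2  [load 22/22]
  14 → USB stick 4 (new)  [load 14/22]
  16 → USB stick 5 (new)  [load 16/22]
  6 → USB stick 1  [load 22/22]
5 USB sticks opened.

5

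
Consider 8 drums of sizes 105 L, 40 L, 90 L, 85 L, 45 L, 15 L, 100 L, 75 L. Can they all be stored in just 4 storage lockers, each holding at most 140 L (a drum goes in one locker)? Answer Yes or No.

Total = 555 L; ⌈555/140⌉ = 4.
5 drums each exceed half the capacity and cannot share a locker, forcing at least 5 storage lockers.
At least 5 storage lockers are required, but only 4 are allowed.

No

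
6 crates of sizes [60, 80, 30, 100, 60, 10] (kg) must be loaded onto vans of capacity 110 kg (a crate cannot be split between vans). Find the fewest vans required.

Total = 100 + 80 + 60 + 60 + 30 + 10 = 340 kg.
Lower bound: ⌈340/110⌉ = 4 vans.
A packing using 4 vans:
  van 1: 100 + 10 = 110
  van 2: 80 + 30 = 110
  van 3: 60 = 60
  van 4: 60 = 60
This matches the lower bound, so 4 is optimal.

4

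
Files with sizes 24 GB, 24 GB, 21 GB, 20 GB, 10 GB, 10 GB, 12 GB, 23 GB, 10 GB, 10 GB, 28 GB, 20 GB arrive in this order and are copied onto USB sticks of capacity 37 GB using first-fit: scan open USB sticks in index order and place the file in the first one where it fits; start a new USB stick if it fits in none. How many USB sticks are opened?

7

  24 → USB stick 1 (new)  [load 24/37]
  24 → USB stick 2 (new)  [load 24/37]
  21 → USB stick 3 (new)  [load 21/37]
  20 → USB stick 4 (new)  [load 20/37]
  10 → USB stick 1  [load 34/37]
  10 → USB stick 2  [load 34/37]
  12 → USB stick 3  [load 33/37]
  23 → USB stick 5 (new)  [load 23/37]
  10 → USB stick 4  [load 30/37]
  10 → USB stick 5  [load 33/37]
  28 → USB stick 6 (new)  [load 28/37]
  20 → USB stick 7 (new)  [load 20/37]
7 USB sticks opened.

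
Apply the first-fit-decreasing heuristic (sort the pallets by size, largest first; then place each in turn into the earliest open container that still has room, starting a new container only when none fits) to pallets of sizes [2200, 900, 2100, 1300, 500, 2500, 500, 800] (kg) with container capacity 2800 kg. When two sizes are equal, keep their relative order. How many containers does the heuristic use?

Sorted descending: 2500, 2200, 2100, 1300, 900, 800, 500, 500.
  2500 → container 1 (new)  [load 2500/2800]
  2200 → container 2 (new)  [load 2200/2800]
  2100 → container 3 (new)  [load 2100/2800]
  1300 → container 4 (new)  [load 1300/2800]
  900 → container 4  [load 2200/2800]
  800 → container 5 (new)  [load 800/2800]
  500 → container 2  [load 2700/2800]
  500 → container 3  [load 2600/2800]
5 containers opened.

5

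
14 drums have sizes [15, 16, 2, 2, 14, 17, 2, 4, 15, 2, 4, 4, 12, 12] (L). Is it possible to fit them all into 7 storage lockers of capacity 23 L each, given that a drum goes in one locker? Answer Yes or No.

Yes

A valid assignment using 7 storage lockers:
  locker 1: 17 + 4 + 2 = 23
  locker 2: 16 + 4 + 2 = 22
  locker 3: 15 + 4 + 2 + 2 = 23
  locker 4: 15 = 15
  locker 5: 14 = 14
  locker 6: 12 = 12
  locker 7: 12 = 12
Every load is within 23 L, so 7 storage lockers suffice.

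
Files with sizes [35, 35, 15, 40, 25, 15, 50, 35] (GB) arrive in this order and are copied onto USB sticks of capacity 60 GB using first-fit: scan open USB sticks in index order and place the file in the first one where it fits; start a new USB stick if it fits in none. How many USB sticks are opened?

5

  35 → USB stick 1 (new)  [load 35/60]
  35 → USB stick 2 (new)  [load 35/60]
  15 → USB stick 1  [load 50/60]
  40 → USB stick 3 (new)  [load 40/60]
  25 → USB stick 2  [load 60/60]
  15 → USB stick 3  [load 55/60]
  50 → USB stick 4 (new)  [load 50/60]
  35 → USB stick 5 (new)  [load 35/60]
5 USB sticks opened.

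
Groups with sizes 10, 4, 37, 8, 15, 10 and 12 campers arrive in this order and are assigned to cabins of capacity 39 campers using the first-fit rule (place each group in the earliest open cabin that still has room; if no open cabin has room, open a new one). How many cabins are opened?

3

  10 → cabin 1 (new)  [load 10/39]
  4 → cabin 1  [load 14/39]
  37 → cabin 2 (new)  [load 37/39]
  8 → cabin 1  [load 22/39]
  15 → cabin 1  [load 37/39]
  10 → cabin 3 (new)  [load 10/39]
  12 → cabin 3  [load 22/39]
3 cabins opened.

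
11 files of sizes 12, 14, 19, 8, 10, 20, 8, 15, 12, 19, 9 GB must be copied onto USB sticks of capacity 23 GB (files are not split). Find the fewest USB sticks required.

Total = 20 + 19 + 19 + 15 + 14 + 12 + 12 + 10 + 9 + 8 + 8 = 146 GB.
Lower bound: ⌈146/23⌉ = 7 USB sticks.
A packing using 7 USB sticks:
  USB stick 1: 20 = 20
  USB stick 2: 19 = 19
  USB stick 3: 19 = 19
  USB stick 4: 15 + 8 = 23
  USB stick 5: 14 + 9 = 23
  USB stick 6: 12 + 10 = 22
  USB stick 7: 12 + 8 = 20
This matches the lower bound, so 7 is optimal.

7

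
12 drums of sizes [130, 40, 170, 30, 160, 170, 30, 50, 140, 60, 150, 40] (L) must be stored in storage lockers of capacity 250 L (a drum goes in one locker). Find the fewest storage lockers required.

Total = 170 + 170 + 160 + 150 + 140 + 130 + 60 + 50 + 40 + 40 + 30 + 30 = 1170 L.
Lower bound: ⌈1170/250⌉ = 5 storage lockers.
Also, 6 drums each exceed 125 L, and no two of those can share a locker, so at least 6 storage lockers are needed.
A packing using 6 storage lockers:
  locker 1: 170 + 60 = 230
  locker 2: 170 + 50 + 30 = 250
  locker 3: 160 + 40 + 40 = 240
  locker 4: 150 + 30 = 180
  locker 5: 140 = 140
  locker 6: 130 = 130
This matches the lower bound, so 6 is optimal.

6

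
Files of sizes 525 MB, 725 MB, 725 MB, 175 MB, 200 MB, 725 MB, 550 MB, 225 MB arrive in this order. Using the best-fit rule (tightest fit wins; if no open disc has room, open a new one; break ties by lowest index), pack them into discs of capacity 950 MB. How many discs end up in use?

  525 → disc 1 (new)  [load 525/950]
  725 → disc 2 (new)  [load 725/950]
  725 → disc 3 (new)  [load 725/950]
  175 → disc 2  [load 900/950]
  200 → disc 3  [load 925/950]
  725 → disc 4 (new)  [load 725/950]
  550 → disc 5 (new)  [load 550/950]
  225 → disc 4  [load 950/950]
5 discs opened.

5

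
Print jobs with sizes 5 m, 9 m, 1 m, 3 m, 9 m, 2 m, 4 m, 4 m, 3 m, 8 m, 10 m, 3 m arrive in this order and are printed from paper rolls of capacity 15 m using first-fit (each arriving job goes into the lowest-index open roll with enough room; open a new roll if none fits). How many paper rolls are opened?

  5 → roll 1 (new)  [load 5/15]
  9 → roll 1  [load 14/15]
  1 → roll 1  [load 15/15]
  3 → roll 2 (new)  [load 3/15]
  9 → roll 2  [load 12/15]
  2 → roll 2  [load 14/15]
  4 → roll 3 (new)  [load 4/15]
  4 → roll 3  [load 8/15]
  3 → roll 3  [load 11/15]
  8 → roll 4 (new)  [load 8/15]
  10 → roll 5 (new)  [load 10/15]
  3 → roll 3  [load 14/15]
5 paper rolls opened.

5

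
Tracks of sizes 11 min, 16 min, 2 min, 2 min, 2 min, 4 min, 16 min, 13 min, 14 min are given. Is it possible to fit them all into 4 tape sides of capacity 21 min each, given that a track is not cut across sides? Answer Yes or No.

Total = 80 min; ⌈80/21⌉ = 4.
5 tracks each exceed half the capacity and cannot share a side, forcing at least 5 tape sides.
At least 5 tape sides are required, but only 4 are allowed.

No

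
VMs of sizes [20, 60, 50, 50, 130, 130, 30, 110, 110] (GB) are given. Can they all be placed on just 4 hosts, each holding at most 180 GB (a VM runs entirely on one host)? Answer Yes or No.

A valid assignment using 4 hosts:
  host 1: 130 + 50 = 180
  host 2: 130 + 50 = 180
  host 3: 110 + 60 = 170
  host 4: 110 + 30 + 20 = 160
Every load is within 180 GB, so 4 hosts suffice.

Yes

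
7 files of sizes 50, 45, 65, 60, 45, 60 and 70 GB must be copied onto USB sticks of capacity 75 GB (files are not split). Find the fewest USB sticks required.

Total = 70 + 65 + 60 + 60 + 50 + 45 + 45 = 395 GB.
Lower bound: ⌈395/75⌉ = 6 USB sticks.
Also, 7 files each exceed 75/2 GB, and no two of those can share a USB stick, so at least 7 USB sticks are needed.
A packing using 7 USB sticks:
  USB stick 1: 70 = 70
  USB stick 2: 65 = 65
  USB stick 3: 60 = 60
  USB stick 4: 60 = 60
  USB stick 5: 50 = 50
  USB stick 6: 45 = 45
  USB stick 7: 45 = 45
This matches the lower bound, so 7 is optimal.

7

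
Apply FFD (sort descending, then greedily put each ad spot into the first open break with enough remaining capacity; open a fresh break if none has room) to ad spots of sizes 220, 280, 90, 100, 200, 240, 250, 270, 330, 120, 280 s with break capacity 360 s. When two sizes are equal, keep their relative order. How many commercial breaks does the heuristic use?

8

Sorted descending: 330, 280, 280, 270, 250, 240, 220, 200, 120, 100, 90.
  330 → break 1 (new)  [load 330/360]
  280 → break 2 (new)  [load 280/360]
  280 → break 3 (new)  [load 280/360]
  270 → break 4 (new)  [load 270/360]
  250 → break 5 (new)  [load 250/360]
  240 → break 6 (new)  [load 240/360]
  220 → break 7 (new)  [load 220/360]
  200 → break 8 (new)  [load 200/360]
  120 → break 6  [load 360/360]
  100 → break 5  [load 350/360]
  90 → break 4  [load 360/360]
8 commercial breaks opened.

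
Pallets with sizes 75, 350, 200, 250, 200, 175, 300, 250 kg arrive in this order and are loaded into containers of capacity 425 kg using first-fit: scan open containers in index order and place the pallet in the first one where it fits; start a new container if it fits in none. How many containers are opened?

  75 → container 1 (new)  [load 75/425]
  350 → container 1  [load 425/425]
  200 → container 2 (new)  [load 200/425]
  250 → container 3 (new)  [load 250/425]
  200 → container 2  [load 400/425]
  175 → container 3  [load 425/425]
  300 → container 4 (new)  [load 300/425]
  250 → container 5 (new)  [load 250/425]
5 containers opened.

5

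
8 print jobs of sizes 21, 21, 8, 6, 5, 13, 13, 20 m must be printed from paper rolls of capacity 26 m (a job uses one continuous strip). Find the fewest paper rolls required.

Total = 21 + 21 + 20 + 13 + 13 + 8 + 6 + 5 = 107 m.
Lower bound: ⌈107/26⌉ = 5 paper rolls.
A packing using 5 paper rolls:
  roll 1: 21 + 5 = 26
  roll 2: 21 = 21
  roll 3: 20 + 6 = 26
  roll 4: 13 + 13 = 26
  roll 5: 8 = 8
This matches the lower bound, so 5 is optimal.

5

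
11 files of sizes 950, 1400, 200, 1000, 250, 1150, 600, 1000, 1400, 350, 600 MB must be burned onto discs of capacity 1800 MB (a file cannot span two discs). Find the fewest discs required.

6

Total = 1400 + 1400 + 1150 + 1000 + 1000 + 950 + 600 + 600 + 350 + 250 + 200 = 8900 MB.
Lower bound: ⌈8900/1800⌉ = 5 discs.
Also, 6 files each exceed 900 MB, and no two of those can share a disc, so at least 6 discs are needed.
A packing using 6 discs:
  disc 1: 1400 + 350 = 1750
  disc 2: 1400 + 250 = 1650
  disc 3: 1150 + 600 = 1750
  disc 4: 1000 + 600 + 200 = 1800
  disc 5: 1000 = 1000
  disc 6: 950 = 950
This matches the lower bound, so 6 is optimal.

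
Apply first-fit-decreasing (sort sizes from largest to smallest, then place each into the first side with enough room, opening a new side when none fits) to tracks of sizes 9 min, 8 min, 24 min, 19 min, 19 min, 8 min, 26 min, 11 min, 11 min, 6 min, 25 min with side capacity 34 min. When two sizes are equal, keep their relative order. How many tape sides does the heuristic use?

Sorted descending: 26, 25, 24, 19, 19, 11, 11, 9, 8, 8, 6.
  26 → side 1 (new)  [load 26/34]
  25 → side 2 (new)  [load 25/34]
  24 → side 3 (new)  [load 24/34]
  19 → side 4 (new)  [load 19/34]
  19 → side 5 (new)  [load 19/34]
  11 → side 4  [load 30/34]
  11 → side 5  [load 30/34]
  9 → side 2  [load 34/34]
  8 → side 1  [load 34/34]
  8 → side 3  [load 32/34]
  6 → side 6 (new)  [load 6/34]
6 tape sides opened.

6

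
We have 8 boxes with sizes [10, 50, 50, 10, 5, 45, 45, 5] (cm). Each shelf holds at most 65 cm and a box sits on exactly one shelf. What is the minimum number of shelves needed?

4

Total = 50 + 50 + 45 + 45 + 10 + 10 + 5 + 5 = 220 cm.
Lower bound: ⌈220/65⌉ = 4 shelves.
A packing using 4 shelves:
  shelf 1: 50 + 10 + 5 = 65
  shelf 2: 50 + 10 + 5 = 65
  shelf 3: 45 = 45
  shelf 4: 45 = 45
This matches the lower bound, so 4 is optimal.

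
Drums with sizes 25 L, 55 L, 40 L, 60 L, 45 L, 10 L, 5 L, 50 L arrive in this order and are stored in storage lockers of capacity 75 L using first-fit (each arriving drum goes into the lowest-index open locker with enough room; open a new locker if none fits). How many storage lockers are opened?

  25 → locker 1 (new)  [load 25/75]
  55 → locker 2 (new)  [load 55/75]
  40 → locker 1  [load 65/75]
  60 → locker 3 (new)  [load 60/75]
  45 → locker 4 (new)  [load 45/75]
  10 → locker 1  [load 75/75]
  5 → locker 2  [load 60/75]
  50 → locker 5 (new)  [load 50/75]
5 storage lockers opened.

5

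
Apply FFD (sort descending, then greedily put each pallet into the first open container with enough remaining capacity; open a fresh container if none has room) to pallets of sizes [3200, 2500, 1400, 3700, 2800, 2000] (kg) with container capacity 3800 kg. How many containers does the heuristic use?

5

Sorted descending: 3700, 3200, 2800, 2500, 2000, 1400.
  3700 → container 1 (new)  [load 3700/3800]
  3200 → container 2 (new)  [load 3200/3800]
  2800 → container 3 (new)  [load 2800/3800]
  2500 → container 4 (new)  [load 2500/3800]
  2000 → container 5 (new)  [load 2000/3800]
  1400 → container 5  [load 3400/3800]
5 containers opened.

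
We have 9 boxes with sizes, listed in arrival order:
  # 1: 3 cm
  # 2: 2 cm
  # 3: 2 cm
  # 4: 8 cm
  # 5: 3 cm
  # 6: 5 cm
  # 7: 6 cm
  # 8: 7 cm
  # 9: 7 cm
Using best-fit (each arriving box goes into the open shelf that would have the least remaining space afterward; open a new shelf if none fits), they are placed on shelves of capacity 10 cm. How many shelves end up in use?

6

  3 → shelf 1 (new)  [load 3/10]
  2 → shelf 1  [load 5/10]
  2 → shelf 1  [load 7/10]
  8 → shelf 2 (new)  [load 8/10]
  3 → shelf 1  [load 10/10]
  5 → shelf 3 (new)  [load 5/10]
  6 → shelf 4 (new)  [load 6/10]
  7 → shelf 5 (new)  [load 7/10]
  7 → shelf 6 (new)  [load 7/10]
6 shelves opened.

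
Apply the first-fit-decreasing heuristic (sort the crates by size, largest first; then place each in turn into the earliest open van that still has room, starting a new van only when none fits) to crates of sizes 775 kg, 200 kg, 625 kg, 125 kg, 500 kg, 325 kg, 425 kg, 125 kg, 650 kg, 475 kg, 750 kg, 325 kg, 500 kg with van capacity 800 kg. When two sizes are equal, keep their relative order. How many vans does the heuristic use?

Sorted descending: 775, 750, 650, 625, 500, 500, 475, 425, 325, 325, 200, 125, 125.
  775 → van 1 (new)  [load 775/800]
  750 → van 2 (new)  [load 750/800]
  650 → van 3 (new)  [load 650/800]
  625 → van 4 (new)  [load 625/800]
  500 → van 5 (new)  [load 500/800]
  500 → van 6 (new)  [load 500/800]
  475 → van 7 (new)  [load 475/800]
  425 → van 8 (new)  [load 425/800]
  325 → van 7  [load 800/800]
  325 → van 8  [load 750/800]
  200 → van 5  [load 700/800]
  125 → van 3  [load 775/800]
  125 → van 4  [load 750/800]
8 vans opened.

8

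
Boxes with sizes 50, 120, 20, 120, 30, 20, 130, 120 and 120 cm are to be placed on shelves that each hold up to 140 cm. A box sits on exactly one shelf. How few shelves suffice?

Total = 130 + 120 + 120 + 120 + 120 + 50 + 30 + 20 + 20 = 730 cm.
Lower bound: ⌈730/140⌉ = 6 shelves.
A packing using 6 shelves:
  shelf 1: 130 = 130
  shelf 2: 120 + 20 = 140
  shelf 3: 120 + 20 = 140
  shelf 4: 120 = 120
  shelf 5: 120 = 120
  shelf 6: 50 + 30 = 80
This matches the lower bound, so 6 is optimal.

6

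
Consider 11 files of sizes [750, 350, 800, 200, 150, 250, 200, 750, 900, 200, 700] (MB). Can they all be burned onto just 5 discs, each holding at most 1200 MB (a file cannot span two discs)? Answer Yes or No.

A valid assignment using 5 discs:
  disc 1: 900 + 250 = 1150
  disc 2: 800 + 350 = 1150
  disc 3: 750 + 200 + 200 = 1150
  disc 4: 750 + 200 + 150 = 1100
  disc 5: 700 = 700
Every load is within 1200 MB, so 5 discs suffice.

Yes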